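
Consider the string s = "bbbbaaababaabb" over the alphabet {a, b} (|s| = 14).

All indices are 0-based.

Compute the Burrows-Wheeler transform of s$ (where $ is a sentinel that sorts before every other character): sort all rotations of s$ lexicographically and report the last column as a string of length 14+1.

rank  rotation         last
    0  $bbbbaaababaabb  b
    1  aaababaabb$bbbb  b
    2  aababaabb$bbbba  a
    3  aabb$bbbbaaabab  b
    4  abaabb$bbbbaaab  b
    5  ababaabb$bbbbaa  a
    6  abb$bbbbaaababa  a
    7  b$bbbbaaababaab  b
    8  baaababaabb$bbb  b
    9  baabb$bbbbaaaba  a
   10  babaabb$bbbbaaa  a
   11  bb$bbbbaaababaa  a
   12  bbaaababaabb$bb  b
   13  bbbaaababaabb$b  b
   14  bbbbaaababaabb$  $

bbabbaabbaaabb$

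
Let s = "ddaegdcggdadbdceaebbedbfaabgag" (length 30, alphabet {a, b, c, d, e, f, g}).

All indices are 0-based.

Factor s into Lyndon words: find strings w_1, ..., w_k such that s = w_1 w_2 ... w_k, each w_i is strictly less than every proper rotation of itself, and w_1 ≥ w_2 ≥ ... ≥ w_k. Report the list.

["d", "d", "aegdcggd", "adbdceaebbedbf", "aabgag"]

emit factor 1: 'd' (i=0, period=1)
emit factor 2: 'd' (i=1, period=1)
emit factor 3: 'aegdcggd' (i=2, period=8)
emit factor 4: 'adbdceaebbedbf' (i=10, period=14)
emit factor 5: 'aabgag' (i=24, period=6)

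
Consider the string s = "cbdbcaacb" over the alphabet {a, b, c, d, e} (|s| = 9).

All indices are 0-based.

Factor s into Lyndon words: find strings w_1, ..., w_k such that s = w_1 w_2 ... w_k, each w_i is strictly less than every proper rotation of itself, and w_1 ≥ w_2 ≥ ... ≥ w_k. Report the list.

emit factor 1: 'c' (i=0, period=1)
emit factor 2: 'bd' (i=1, period=2)
emit factor 3: 'bc' (i=3, period=2)
emit factor 4: 'aacb' (i=5, period=4)

["c", "bd", "bc", "aacb"]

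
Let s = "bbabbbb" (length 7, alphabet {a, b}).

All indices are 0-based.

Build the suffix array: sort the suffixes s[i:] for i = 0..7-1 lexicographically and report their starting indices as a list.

[2, 6, 1, 5, 0, 4, 3]

rank | idx | suffix
   0 |   2 | abbbb
   1 |   6 | b
   2 |   1 | babbbb
   3 |   5 | bb
   4 |   0 | bbabbbb
   5 |   4 | bbb
   6 |   3 | bbbb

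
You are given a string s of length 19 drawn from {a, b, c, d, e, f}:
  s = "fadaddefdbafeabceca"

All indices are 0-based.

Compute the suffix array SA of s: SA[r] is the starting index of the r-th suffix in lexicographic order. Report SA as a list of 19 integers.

[18, 13, 1, 3, 10, 9, 14, 17, 15, 2, 8, 4, 5, 12, 16, 6, 0, 7, 11]

rank | idx | suffix
   0 |  18 | a
   1 |  13 | abceca
   2 |   1 | adaddefdbafeabceca
   3 |   3 | addefdbafeabceca
   4 |  10 | afeabceca
   5 |   9 | bafeabceca
   6 |  14 | bceca
   7 |  17 | ca
   8 |  15 | ceca
   9 |   2 | daddefdbafeabceca
  10 |   8 | dbafeabceca
  11 |   4 | ddefdbafeabceca
  12 |   5 | defdbafeabceca
  13 |  12 | eabceca
  14 |  16 | eca
  15 |   6 | efdbafeabceca
  16 |   0 | fadaddefdbafeabceca
  17 |   7 | fdbafeabceca
  18 |  11 | feabceca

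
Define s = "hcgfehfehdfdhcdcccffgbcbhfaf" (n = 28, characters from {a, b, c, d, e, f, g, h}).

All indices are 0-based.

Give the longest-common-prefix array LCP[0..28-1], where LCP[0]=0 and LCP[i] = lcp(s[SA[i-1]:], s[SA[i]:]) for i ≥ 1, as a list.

[0, 0, 1, 0, 1, 2, 1, 1, 1, 0, 1, 1, 0, 2, 0, 1, 1, 1, 3, 1, 1, 0, 1, 0, 2, 1, 1, 2]

rank→(start, suffix):
  0 → (26, 'af')
  1 → (21, 'bcbhfaf')
  2 → (23, 'bhfaf')
  3 → (22, 'cbhfaf')
  4 → (15, 'cccffgbcbhfaf')
  5 → (16, 'ccffgbcbhfaf')
  6 → (13, 'cdcccffgbcbhfaf')
  7 → (17, 'cffgbcbhfaf')
  8 → (1, 'cgfehfehdfdhcdcccffgbcbhfaf')
  9 → (14, 'dcccffgbcbhfaf')
  10 → (9, 'dfdhcdcccffgbcbhfaf')
  11 → (11, 'dhcdcccffgbcbhfaf')
  12 → (7, 'ehdfdhcdcccffgbcbhfaf')
  13 → (4, 'ehfehdfdhcdcccffgbcbhfaf')
  14 → (27, 'f')
  15 → (25, 'faf')
  16 → (10, 'fdhcdcccffgbcbhfaf')
  17 → (6, 'fehdfdhcdcccffgbcbhfaf')
  18 → (3, 'fehfehdfdhcdcccffgbcbhfaf')
  19 → (18, 'ffgbcbhfaf')
  20 → (19, 'fgbcbhfaf')
  21 → (20, 'gbcbhfaf')
  22 → (2, 'gfehfehdfdhcdcccffgbcbhfaf')
  23 → (12, 'hcdcccffgbcbhfaf')
  24 → (0, 'hcgfehfehdfdhcdcccffgbcbhfaf')
  25 → (8, 'hdfdhcdcccffgbcbhfaf')
  26 → (24, 'hfaf')
  27 → (5, 'hfehdfdhcdcccffgbcbhfaf')

SA = [26, 21, 23, 22, 15, 16, 13, 17, 1, 14, 9, 11, 7, 4, 27, 25, 10, 6, 3, 18, 19, 20, 2, 12, 0, 8, 24, 5]
rank  pair      lcp
   1  s[26:],s[21:]  0  ''
   2  s[21:],s[23:]  1  'b'
   3  s[23:],s[22:]  0  ''
   4  s[22:],s[15:]  1  'c'
   5  s[15:],s[16:]  2  'cc'
   6  s[16:],s[13:]  1  'c'
   7  s[13:],s[17:]  1  'c'
   8  s[17:],s[1:]  1  'c'
   9  s[1:],s[14:]  0  ''
  10  s[14:],s[9:]  1  'd'
  11  s[9:],s[11:]  1  'd'
  12  s[11:],s[7:]  0  ''
  13  s[7:],s[4:]  2  'eh'
  14  s[4:],s[27:]  0  ''
  15  s[27:],s[25:]  1  'f'
  16  s[25:],s[10:]  1  'f'
  17  s[10:],s[6:]  1  'f'
  18  s[6:],s[3:]  3  'feh'
  19  s[3:],s[18:]  1  'f'
  20  s[18:],s[19:]  1  'f'
  21  s[19:],s[20:]  0  ''
  22  s[20:],s[2:]  1  'g'
  23  s[2:],s[12:]  0  ''
  24  s[12:],s[0:]  2  'hc'
  25  s[0:],s[8:]  1  'h'
  26  s[8:],s[24:]  1  'h'
  27  s[24:],s[5:]  2  'hf'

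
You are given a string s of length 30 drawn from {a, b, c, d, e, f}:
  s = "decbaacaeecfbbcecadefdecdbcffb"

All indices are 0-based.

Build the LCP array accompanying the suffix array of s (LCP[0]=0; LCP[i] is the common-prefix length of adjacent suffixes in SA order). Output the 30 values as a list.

[0, 1, 1, 1, 0, 1, 1, 1, 2, 0, 2, 1, 1, 1, 1, 2, 0, 1, 3, 2, 0, 2, 2, 2, 1, 1, 0, 2, 1, 1]

rank | idx | suffix
   0 |   4 | aacaeecfbbcecadefdecdbcffb
   1 |   5 | acaeecfbbcecadefdecdbcffb
   2 |  17 | adefdecdbcffb
   3 |   7 | aeecfbbcecadefdecdbcffb
   4 |  29 | b
   5 |   3 | baacaeecfbbcecadefdecdbcffb
   6 |  12 | bbcecadefdecdbcffb
   7 |  13 | bcecadefdecdbcffb
   8 |  25 | bcffb
   9 |  16 | cadefdecdbcffb
  10 |   6 | caeecfbbcecadefdecdbcffb
  11 |   2 | cbaacaeecfbbcecadefdecdbcffb
  12 |  23 | cdbcffb
  13 |  14 | cecadefdecdbcffb
  14 |  10 | cfbbcecadefdecdbcffb
  15 |  26 | cffb
  16 |  24 | dbcffb
  17 |   0 | decbaacaeecfbbcecadefdecdbcffb
  18 |  21 | decdbcffb
  19 |  18 | defdecdbcffb
  20 |  15 | ecadefdecdbcffb
  21 |   1 | ecbaacaeecfbbcecadefdecdbcffb
  22 |  22 | ecdbcffb
  23 |   9 | ecfbbcecadefdecdbcffb
  24 |   8 | eecfbbcecadefdecdbcffb
  25 |  19 | efdecdbcffb
  26 |  28 | fb
  27 |  11 | fbbcecadefdecdbcffb
  28 |  20 | fdecdbcffb
  29 |  27 | ffb

SA = [4, 5, 17, 7, 29, 3, 12, 13, 25, 16, 6, 2, 23, 14, 10, 26, 24, 0, 21, 18, 15, 1, 22, 9, 8, 19, 28, 11, 20, 27]
i: (SA[i-1],SA[i]) lcp shared
  1: (4,5) 1 'a'
  2: (5,17) 1 'a'
  3: (17,7) 1 'a'
  4: (7,29) 0 ''
  5: (29,3) 1 'b'
  6: (3,12) 1 'b'
  7: (12,13) 1 'b'
  8: (13,25) 2 'bc'
  9: (25,16) 0 ''
  10: (16,6) 2 'ca'
  11: (6,2) 1 'c'
  12: (2,23) 1 'c'
  13: (23,14) 1 'c'
  14: (14,10) 1 'c'
  15: (10,26) 2 'cf'
  16: (26,24) 0 ''
  17: (24,0) 1 'd'
  18: (0,21) 3 'dec'
  19: (21,18) 2 'de'
  20: (18,15) 0 ''
  21: (15,1) 2 'ec'
  22: (1,22) 2 'ec'
  23: (22,9) 2 'ec'
  24: (9,8) 1 'e'
  25: (8,19) 1 'e'
  26: (19,28) 0 ''
  27: (28,11) 2 'fb'
  28: (11,20) 1 'f'
  29: (20,27) 1 'f'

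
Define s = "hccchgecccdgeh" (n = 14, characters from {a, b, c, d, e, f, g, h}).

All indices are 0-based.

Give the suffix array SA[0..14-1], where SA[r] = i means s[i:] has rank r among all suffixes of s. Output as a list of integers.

rank→(start, suffix):
  0 → (7, 'cccdgeh')
  1 → (1, 'ccchgecccdgeh')
  2 → (8, 'ccdgeh')
  3 → (2, 'cchgecccdgeh')
  4 → (9, 'cdgeh')
  5 → (3, 'chgecccdgeh')
  6 → (10, 'dgeh')
  7 → (6, 'ecccdgeh')
  8 → (12, 'eh')
  9 → (5, 'gecccdgeh')
  10 → (11, 'geh')
  11 → (13, 'h')
  12 → (0, 'hccchgecccdgeh')
  13 → (4, 'hgecccdgeh')

[7, 1, 8, 2, 9, 3, 10, 6, 12, 5, 11, 13, 0, 4]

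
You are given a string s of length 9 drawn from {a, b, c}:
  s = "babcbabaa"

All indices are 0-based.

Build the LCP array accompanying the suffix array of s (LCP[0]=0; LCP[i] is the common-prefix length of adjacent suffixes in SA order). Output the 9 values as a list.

rank→(start, suffix):
  0 → (8, 'a')
  1 → (7, 'aa')
  2 → (5, 'abaa')
  3 → (1, 'abcbabaa')
  4 → (6, 'baa')
  5 → (4, 'babaa')
  6 → (0, 'babcbabaa')
  7 → (2, 'bcbabaa')
  8 → (3, 'cbabaa')

SA = [8, 7, 5, 1, 6, 4, 0, 2, 3]
i: (SA[i-1],SA[i]) lcp shared
  1: (8,7) 1 'a'
  2: (7,5) 1 'a'
  3: (5,1) 2 'ab'
  4: (1,6) 0 ''
  5: (6,4) 2 'ba'
  6: (4,0) 3 'bab'
  7: (0,2) 1 'b'
  8: (2,3) 0 ''

[0, 1, 1, 2, 0, 2, 3, 1, 0]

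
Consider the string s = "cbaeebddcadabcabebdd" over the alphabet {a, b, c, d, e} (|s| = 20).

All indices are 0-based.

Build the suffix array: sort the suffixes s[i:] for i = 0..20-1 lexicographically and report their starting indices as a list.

rank | idx | suffix
   0 |  11 | abcabebdd
   1 |  14 | abebdd
   2 |   9 | adabcabebdd
   3 |   2 | aeebddcadabcabebdd
   4 |   1 | baeebddcadabcabebdd
   5 |  12 | bcabebdd
   6 |  17 | bdd
   7 |   5 | bddcadabcabebdd
   8 |  15 | bebdd
   9 |  13 | cabebdd
  10 |   8 | cadabcabebdd
  11 |   0 | cbaeebddcadabcabebdd
  12 |  19 | d
  13 |  10 | dabcabebdd
  14 |   7 | dcadabcabebdd
  15 |  18 | dd
  16 |   6 | ddcadabcabebdd
  17 |  16 | ebdd
  18 |   4 | ebddcadabcabebdd
  19 |   3 | eebddcadabcabebdd

[11, 14, 9, 2, 1, 12, 17, 5, 15, 13, 8, 0, 19, 10, 7, 18, 6, 16, 4, 3]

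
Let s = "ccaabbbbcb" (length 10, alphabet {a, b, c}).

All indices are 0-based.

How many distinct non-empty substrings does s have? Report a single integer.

45

rank→(start, suffix):
  0 → (2, 'aabbbbcb')
  1 → (3, 'abbbbcb')
  2 → (9, 'b')
  3 → (4, 'bbbbcb')
  4 → (5, 'bbbcb')
  5 → (6, 'bbcb')
  6 → (7, 'bcb')
  7 → (1, 'caabbbbcb')
  8 → (8, 'cb')
  9 → (0, 'ccaabbbbcb')

SA = [2, 3, 9, 4, 5, 6, 7, 1, 8, 0]
rank  pair      lcp
   1  s[2:],s[3:]  1  'a'
   2  s[3:],s[9:]  0  ''
   3  s[9:],s[4:]  1  'b'
   4  s[4:],s[5:]  3  'bbb'
   5  s[5:],s[6:]  2  'bb'
   6  s[6:],s[7:]  1  'b'
   7  s[7:],s[1:]  0  ''
   8  s[1:],s[8:]  1  'c'
   9  s[8:],s[0:]  1  'c'

n(n+1)/2 = 10·11/2 = 55
Σ LCP = 0 + 1 + 0 + 1 + 3 + 2 + 1 + 0 + 1 + 1 = 10
distinct = 55 − 10 = 45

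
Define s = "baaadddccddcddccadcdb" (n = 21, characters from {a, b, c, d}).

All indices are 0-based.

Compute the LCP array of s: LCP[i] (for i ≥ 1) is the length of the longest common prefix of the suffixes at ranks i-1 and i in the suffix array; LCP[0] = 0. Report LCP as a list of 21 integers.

rank→(start, suffix):
  0 → (1, 'aaadddccddcddccadcdb')
  1 → (2, 'aadddccddcddccadcdb')
  2 → (16, 'adcdb')
  3 → (3, 'adddccddcddccadcdb')
  4 → (20, 'b')
  5 → (0, 'baaadddccddcddccadcdb')
  6 → (15, 'cadcdb')
  7 → (14, 'ccadcdb')
  8 → (7, 'ccddcddccadcdb')
  9 → (18, 'cdb')
  10 → (11, 'cddccadcdb')
  11 → (8, 'cddcddccadcdb')
  12 → (19, 'db')
  13 → (13, 'dccadcdb')
  14 → (6, 'dccddcddccadcdb')
  15 → (17, 'dcdb')
  16 → (10, 'dcddccadcdb')
  17 → (12, 'ddccadcdb')
  18 → (5, 'ddccddcddccadcdb')
  19 → (9, 'ddcddccadcdb')
  20 → (4, 'dddccddcddccadcdb')

SA = [1, 2, 16, 3, 20, 0, 15, 14, 7, 18, 11, 8, 19, 13, 6, 17, 10, 12, 5, 9, 4]
rank  pair      lcp
   1  s[1:],s[2:]  2  'aa'
   2  s[2:],s[16:]  1  'a'
   3  s[16:],s[3:]  2  'ad'
   4  s[3:],s[20:]  0  ''
   5  s[20:],s[0:]  1  'b'
   6  s[0:],s[15:]  0  ''
   7  s[15:],s[14:]  1  'c'
   8  s[14:],s[7:]  2  'cc'
   9  s[7:],s[18:]  1  'c'
  10  s[18:],s[11:]  2  'cd'
  11  s[11:],s[8:]  4  'cddc'
  12  s[8:],s[19:]  0  ''
  13  s[19:],s[13:]  1  'd'
  14  s[13:],s[6:]  3  'dcc'
  15  s[6:],s[17:]  2  'dc'
  16  s[17:],s[10:]  3  'dcd'
  17  s[10:],s[12:]  1  'd'
  18  s[12:],s[5:]  4  'ddcc'
  19  s[5:],s[9:]  3  'ddc'
  20  s[9:],s[4:]  2  'dd'

[0, 2, 1, 2, 0, 1, 0, 1, 2, 1, 2, 4, 0, 1, 3, 2, 3, 1, 4, 3, 2]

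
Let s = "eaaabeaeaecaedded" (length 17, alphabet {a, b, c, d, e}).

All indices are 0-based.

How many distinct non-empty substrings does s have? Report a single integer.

sorted suffixes:
  #0 SA[0]=1  'aaabeaeaecaedded'
  #1 SA[1]=2  'aabeaeaecaedded'
  #2 SA[2]=3  'abeaeaecaedded'
  #3 SA[3]=6  'aeaecaedded'
  #4 SA[4]=8  'aecaedded'
  #5 SA[5]=11  'aedded'
  #6 SA[6]=4  'beaeaecaedded'
  #7 SA[7]=10  'caedded'
  #8 SA[8]=16  'd'
  #9 SA[9]=13  'dded'
  #10 SA[10]=14  'ded'
  #11 SA[11]=0  'eaaabeaeaecaedded'
  #12 SA[12]=5  'eaeaecaedded'
  #13 SA[13]=7  'eaecaedded'
  #14 SA[14]=9  'ecaedded'
  #15 SA[15]=15  'ed'
  #16 SA[16]=12  'edded'

SA = [1, 2, 3, 6, 8, 11, 4, 10, 16, 13, 14, 0, 5, 7, 9, 15, 12]
i: (SA[i-1],SA[i]) lcp shared
  1: (1,2) 2 'aa'
  2: (2,3) 1 'a'
  3: (3,6) 1 'a'
  4: (6,8) 2 'ae'
  5: (8,11) 2 'ae'
  6: (11,4) 0 ''
  7: (4,10) 0 ''
  8: (10,16) 0 ''
  9: (16,13) 1 'd'
  10: (13,14) 1 'd'
  11: (14,0) 0 ''
  12: (0,5) 2 'ea'
  13: (5,7) 3 'eae'
  14: (7,9) 1 'e'
  15: (9,15) 1 'e'
  16: (15,12) 2 'ed'

n(n+1)/2 = 17·18/2 = 153
Σ LCP = 0 + 2 + 1 + 1 + 2 + 2 + 0 + 0 + 0 + 1 + 1 + 0 + 2 + 3 + 1 + 1 + 2 = 19
distinct = 153 − 19 = 134

134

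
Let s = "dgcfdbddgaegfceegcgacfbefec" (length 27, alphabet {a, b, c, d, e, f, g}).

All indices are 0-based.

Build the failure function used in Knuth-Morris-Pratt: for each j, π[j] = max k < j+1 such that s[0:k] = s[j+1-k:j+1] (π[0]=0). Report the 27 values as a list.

[0, 0, 0, 0, 1, 0, 1, 1, 2, 0, 0, 0, 0, 0, 0, 0, 0, 0, 0, 0, 0, 0, 0, 0, 0, 0, 0]

π[0] = 0
j=1 s[j]='g': π[1]=0 (border '')
j=2 s[j]='c': π[2]=0 (border '')
j=3 s[j]='f': π[3]=0 (border '')
j=4 s[j]='d': π[4]=1 (border 'd')
j=5 s[j]='b': k: 1→0; π[5]=0 (border '')
j=6 s[j]='d': π[6]=1 (border 'd')
j=7 s[j]='d': k: 1→0; π[7]=1 (border 'd')
j=8 s[j]='g': π[8]=2 (border 'dg')
j=9 s[j]='a': k: 2→0; π[9]=0 (border '')
j=10 s[j]='e': π[10]=0 (border '')
j=11 s[j]='g': π[11]=0 (border '')
j=12 s[j]='f': π[12]=0 (border '')
j=13 s[j]='c': π[13]=0 (border '')
j=14 s[j]='e': π[14]=0 (border '')
j=15 s[j]='e': π[15]=0 (border '')
j=16 s[j]='g': π[16]=0 (border '')
j=17 s[j]='c': π[17]=0 (border '')
j=18 s[j]='g': π[18]=0 (border '')
j=19 s[j]='a': π[19]=0 (border '')
j=20 s[j]='c': π[20]=0 (border '')
j=21 s[j]='f': π[21]=0 (border '')
j=22 s[j]='b': π[22]=0 (border '')
j=23 s[j]='e': π[23]=0 (border '')
j=24 s[j]='f': π[24]=0 (border '')
j=25 s[j]='e': π[25]=0 (border '')
j=26 s[j]='c': π[26]=0 (border '')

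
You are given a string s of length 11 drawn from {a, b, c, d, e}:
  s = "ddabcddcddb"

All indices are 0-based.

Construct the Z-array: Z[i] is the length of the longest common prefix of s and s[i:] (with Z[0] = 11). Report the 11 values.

Z[0]=11
i=1: outside box; Z[1]=1 extend→box=[1,2)
i=2: outside box; Z[2]=0
i=3: outside box; Z[3]=0
i=4: outside box; Z[4]=0
i=5: outside box; Z[5]=2 extend→box=[5,7)
i=6: min(r-i=1, Z[1]=1)=1; Z[6]=1
i=7: outside box; Z[7]=0
i=8: outside box; Z[8]=2 extend→box=[8,10)
i=9: min(r-i=1, Z[1]=1)=1; Z[9]=1
i=10: outside box; Z[10]=0

[11, 1, 0, 0, 0, 2, 1, 0, 2, 1, 0]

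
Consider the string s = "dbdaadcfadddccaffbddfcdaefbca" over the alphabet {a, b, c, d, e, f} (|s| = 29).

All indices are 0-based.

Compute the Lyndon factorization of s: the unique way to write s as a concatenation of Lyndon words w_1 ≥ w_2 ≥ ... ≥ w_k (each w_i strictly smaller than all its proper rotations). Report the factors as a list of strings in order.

emit factor 1: 'd' (i=0, period=1)
emit factor 2: 'bd' (i=1, period=2)
emit factor 3: 'aadcfadddccaffbddfcdaefbc' (i=3, period=25)
emit factor 4: 'a' (i=28, period=1)

["d", "bd", "aadcfadddccaffbddfcdaefbc", "a"]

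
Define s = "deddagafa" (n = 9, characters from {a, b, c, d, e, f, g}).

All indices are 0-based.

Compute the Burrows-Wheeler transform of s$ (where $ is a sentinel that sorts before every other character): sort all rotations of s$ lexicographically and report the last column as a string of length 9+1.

afgdde$daa

rank  rotation    last
    0  $deddagafa  a
    1  a$deddagaf  f
    2  afa$deddag  g
    3  agafa$dedd  d
    4  dagafa$ded  d
    5  ddagafa$de  e
    6  deddagafa$  $
    7  eddagafa$d  d
    8  fa$deddaga  a
    9  gafa$dedda  a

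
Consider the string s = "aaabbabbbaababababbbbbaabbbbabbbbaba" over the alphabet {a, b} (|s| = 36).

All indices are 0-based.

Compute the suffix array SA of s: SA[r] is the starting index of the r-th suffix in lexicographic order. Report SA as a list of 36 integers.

rank→(start, suffix):
  0 → (35, 'a')
  1 → (0, 'aaabbabbbaababababbbbbaabbbbabbbbaba')
  2 → (9, 'aababababbbbbaabbbbabbbbaba')
  3 → (1, 'aabbabbbaababababbbbbaabbbbabbbbaba')
  4 → (22, 'aabbbbabbbbaba')
  5 → (33, 'aba')
  6 → (10, 'ababababbbbbaabbbbabbbbaba')
  7 → (12, 'abababbbbbaabbbbabbbbaba')
  8 → (14, 'ababbbbbaabbbbabbbbaba')
  9 → (2, 'abbabbbaababababbbbbaabbbbabbbbaba')
  10 → (5, 'abbbaababababbbbbaabbbbabbbbaba')
  11 → (28, 'abbbbaba')
  12 → (23, 'abbbbabbbbaba')
  13 → (16, 'abbbbbaabbbbabbbbaba')
  14 → (34, 'ba')
  15 → (8, 'baababababbbbbaabbbbabbbbaba')
  16 → (21, 'baabbbbabbbbaba')
  17 → (32, 'baba')
  18 → (11, 'babababbbbbaabbbbabbbbaba')
  19 → (13, 'bababbbbbaabbbbabbbbaba')
  20 → (4, 'babbbaababababbbbbaabbbbabbbbaba')
  21 → (27, 'babbbbaba')
  22 → (15, 'babbbbbaabbbbabbbbaba')
  23 → (7, 'bbaababababbbbbaabbbbabbbbaba')
  24 → (20, 'bbaabbbbabbbbaba')
  25 → (31, 'bbaba')
  26 → (3, 'bbabbbaababababbbbbaabbbbabbbbaba')
  27 → (26, 'bbabbbbaba')
  28 → (6, 'bbbaababababbbbbaabbbbabbbbaba')
  29 → (19, 'bbbaabbbbabbbbaba')
  30 → (30, 'bbbaba')
  31 → (25, 'bbbabbbbaba')
  32 → (18, 'bbbbaabbbbabbbbaba')
  33 → (29, 'bbbbaba')
  34 → (24, 'bbbbabbbbaba')
  35 → (17, 'bbbbbaabbbbabbbbaba')

[35, 0, 9, 1, 22, 33, 10, 12, 14, 2, 5, 28, 23, 16, 34, 8, 21, 32, 11, 13, 4, 27, 15, 7, 20, 31, 3, 26, 6, 19, 30, 25, 18, 29, 24, 17]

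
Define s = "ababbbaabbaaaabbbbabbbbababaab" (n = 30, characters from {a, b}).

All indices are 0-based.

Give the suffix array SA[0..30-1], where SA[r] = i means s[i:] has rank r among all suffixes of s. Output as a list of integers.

rank | idx | suffix
   0 |  10 | aaaabbbbabbbbababaab
   1 |  11 | aaabbbbabbbbababaab
   2 |  27 | aab
   3 |   6 | aabbaaaabbbbabbbbababaab
   4 |  12 | aabbbbabbbbababaab
   5 |  28 | ab
   6 |  25 | abaab
   7 |  23 | ababaab
   8 |   0 | ababbbaabbaaaabbbbabbbbababaab
   9 |   7 | abbaaaabbbbabbbbababaab
  10 |   2 | abbbaabbaaaabbbbabbbbababaab
  11 |  18 | abbbbababaab
  12 |  13 | abbbbabbbbababaab
  13 |  29 | b
  14 |   9 | baaaabbbbabbbbababaab
  15 |  26 | baab
  16 |   5 | baabbaaaabbbbabbbbababaab
  17 |  24 | babaab
  18 |  22 | bababaab
  19 |   1 | babbbaabbaaaabbbbabbbbababaab
  20 |  17 | babbbbababaab
  21 |   8 | bbaaaabbbbabbbbababaab
  22 |   4 | bbaabbaaaabbbbabbbbababaab
  23 |  21 | bbababaab
  24 |  16 | bbabbbbababaab
  25 |   3 | bbbaabbaaaabbbbabbbbababaab
  26 |  20 | bbbababaab
  27 |  15 | bbbabbbbababaab
  28 |  19 | bbbbababaab
  29 |  14 | bbbbabbbbababaab

[10, 11, 27, 6, 12, 28, 25, 23, 0, 7, 2, 18, 13, 29, 9, 26, 5, 24, 22, 1, 17, 8, 4, 21, 16, 3, 20, 15, 19, 14]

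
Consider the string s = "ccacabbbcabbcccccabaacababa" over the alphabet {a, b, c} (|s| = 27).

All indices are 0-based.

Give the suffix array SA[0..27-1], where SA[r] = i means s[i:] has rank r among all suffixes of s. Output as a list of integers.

sorted suffixes:
  #0 SA[0]=26  'a'
  #1 SA[1]=19  'aacababa'
  #2 SA[2]=24  'aba'
  #3 SA[3]=17  'abaacababa'
  #4 SA[4]=22  'ababa'
  #5 SA[5]=4  'abbbcabbcccccabaacababa'
  #6 SA[6]=9  'abbcccccabaacababa'
  #7 SA[7]=20  'acababa'
  #8 SA[8]=2  'acabbbcabbcccccabaacababa'
  #9 SA[9]=25  'ba'
  #10 SA[10]=18  'baacababa'
  #11 SA[11]=23  'baba'
  #12 SA[12]=5  'bbbcabbcccccabaacababa'
  #13 SA[13]=6  'bbcabbcccccabaacababa'
  #14 SA[14]=10  'bbcccccabaacababa'
  #15 SA[15]=7  'bcabbcccccabaacababa'
  #16 SA[16]=11  'bcccccabaacababa'
  #17 SA[17]=16  'cabaacababa'
  #18 SA[18]=21  'cababa'
  #19 SA[19]=3  'cabbbcabbcccccabaacababa'
  #20 SA[20]=8  'cabbcccccabaacababa'
  #21 SA[21]=1  'cacabbbcabbcccccabaacababa'
  #22 SA[22]=15  'ccabaacababa'
  #23 SA[23]=0  'ccacabbbcabbcccccabaacababa'
  #24 SA[24]=14  'cccabaacababa'
  #25 SA[25]=13  'ccccabaacababa'
  #26 SA[26]=12  'cccccabaacababa'

[26, 19, 24, 17, 22, 4, 9, 20, 2, 25, 18, 23, 5, 6, 10, 7, 11, 16, 21, 3, 8, 1, 15, 0, 14, 13, 12]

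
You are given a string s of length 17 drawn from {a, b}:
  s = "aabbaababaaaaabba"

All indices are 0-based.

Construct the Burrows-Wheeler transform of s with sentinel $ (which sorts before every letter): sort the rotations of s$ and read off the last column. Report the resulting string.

abbaaba$baaababaaa

rank  rotation            last
    0  $aabbaababaaaaabba  a
    1  a$aabbaababaaaaabb  b
    2  aaaaabba$aabbaabab  b
    3  aaaabba$aabbaababa  a
    4  aaabba$aabbaababaa  a
    5  aababaaaaabba$aabb  b
    6  aabba$aabbaababaaa  a
    7  aabbaababaaaaabba$  $
    8  abaaaaabba$aabbaab  b
    9  ababaaaaabba$aabba  a
   10  abba$aabbaababaaaa  a
   11  abbaababaaaaabba$a  a
   12  ba$aabbaababaaaaab  b
   13  baaaaabba$aabbaaba  a
   14  baababaaaaabba$aab  b
   15  babaaaaabba$aabbaa  a
   16  bba$aabbaababaaaaa  a
   17  bbaababaaaaabba$aa  a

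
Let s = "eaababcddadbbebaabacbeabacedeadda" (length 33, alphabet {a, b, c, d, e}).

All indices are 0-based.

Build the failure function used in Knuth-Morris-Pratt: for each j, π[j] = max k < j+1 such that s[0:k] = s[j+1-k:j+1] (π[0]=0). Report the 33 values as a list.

π[0] = 0
j=1 s[j]='a': π[1]=0 (border '')
j=2 s[j]='a': π[2]=0 (border '')
j=3 s[j]='b': π[3]=0 (border '')
j=4 s[j]='a': π[4]=0 (border '')
j=5 s[j]='b': π[5]=0 (border '')
j=6 s[j]='c': π[6]=0 (border '')
j=7 s[j]='d': π[7]=0 (border '')
j=8 s[j]='d': π[8]=0 (border '')
j=9 s[j]='a': π[9]=0 (border '')
j=10 s[j]='d': π[10]=0 (border '')
j=11 s[j]='b': π[11]=0 (border '')
j=12 s[j]='b': π[12]=0 (border '')
j=13 s[j]='e': π[13]=1 (border 'e')
j=14 s[j]='b': k: 1→0; π[14]=0 (border '')
j=15 s[j]='a': π[15]=0 (border '')
j=16 s[j]='a': π[16]=0 (border '')
j=17 s[j]='b': π[17]=0 (border '')
j=18 s[j]='a': π[18]=0 (border '')
j=19 s[j]='c': π[19]=0 (border '')
j=20 s[j]='b': π[20]=0 (border '')
j=21 s[j]='e': π[21]=1 (border 'e')
j=22 s[j]='a': π[22]=2 (border 'ea')
j=23 s[j]='b': k: 2→0; π[23]=0 (border '')
j=24 s[j]='a': π[24]=0 (border '')
j=25 s[j]='c': π[25]=0 (border '')
j=26 s[j]='e': π[26]=1 (border 'e')
j=27 s[j]='d': k: 1→0; π[27]=0 (border '')
j=28 s[j]='e': π[28]=1 (border 'e')
j=29 s[j]='a': π[29]=2 (border 'ea')
j=30 s[j]='d': k: 2→0; π[30]=0 (border '')
j=31 s[j]='d': π[31]=0 (border '')
j=32 s[j]='a': π[32]=0 (border '')

[0, 0, 0, 0, 0, 0, 0, 0, 0, 0, 0, 0, 0, 1, 0, 0, 0, 0, 0, 0, 0, 1, 2, 0, 0, 0, 1, 0, 1, 2, 0, 0, 0]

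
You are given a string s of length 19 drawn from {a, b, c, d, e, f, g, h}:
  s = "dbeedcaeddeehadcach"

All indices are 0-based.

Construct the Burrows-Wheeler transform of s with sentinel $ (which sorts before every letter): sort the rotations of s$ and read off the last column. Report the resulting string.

rank  rotation              last
    0  $dbeedcaeddeehadcach  h
    1  ach$dbeedcaeddeehadc  c
    2  adcach$dbeedcaeddeeh  h
    3  aeddeehadcach$dbeedc  c
    4  beedcaeddeehadcach$d  d
    5  cach$dbeedcaeddeehad  d
    6  caeddeehadcach$dbeed  d
    7  ch$dbeedcaeddeehadca  a
    8  dbeedcaeddeehadcach$  $
    9  dcach$dbeedcaeddeeha  a
   10  dcaeddeehadcach$dbee  e
   11  ddeehadcach$dbeedcae  e
   12  deehadcach$dbeedcaed  d
   13  edcaeddeehadcach$dbe  e
   14  eddeehadcach$dbeedca  a
   15  eedcaeddeehadcach$db  b
   16  eehadcach$dbeedcaedd  d
   17  ehadcach$dbeedcaedde  e
   18  h$dbeedcaeddeehadcac  c
   19  hadcach$dbeedcaeddee  e

hchcddda$aeedeabdece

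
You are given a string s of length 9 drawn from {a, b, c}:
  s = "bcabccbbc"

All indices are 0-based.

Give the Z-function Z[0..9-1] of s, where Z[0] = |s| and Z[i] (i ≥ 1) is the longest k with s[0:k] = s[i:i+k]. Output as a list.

[9, 0, 0, 2, 0, 0, 1, 2, 0]

Z[0]=9
i=1: fresh scan; Z[1]=0
i=2: fresh scan; Z[2]=0
i=3: fresh scan; Z[3]=2 grow→box=[3,5)
i=4: min(r-i=1, Z[1]=0)=0; Z[4]=0
i=5: fresh scan; Z[5]=0
i=6: fresh scan; Z[6]=1 grow→box=[6,7)
i=7: fresh scan; Z[7]=2 grow→box=[7,9)
i=8: min(r-i=1, Z[1]=0)=0; Z[8]=0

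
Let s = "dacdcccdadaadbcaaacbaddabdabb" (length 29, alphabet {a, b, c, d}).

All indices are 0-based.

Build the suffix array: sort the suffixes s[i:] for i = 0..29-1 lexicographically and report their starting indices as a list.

rank→(start, suffix):
  0 → (15, 'aaacbaddabdabb')
  1 → (16, 'aacbaddabdabb')
  2 → (10, 'aadbcaaacbaddabdabb')
  3 → (26, 'abb')
  4 → (23, 'abdabb')
  5 → (17, 'acbaddabdabb')
  6 → (1, 'acdcccdadaadbcaaacbaddabdabb')
  7 → (8, 'adaadbcaaacbaddabdabb')
  8 → (11, 'adbcaaacbaddabdabb')
  9 → (20, 'addabdabb')
  10 → (28, 'b')
  11 → (19, 'baddabdabb')
  12 → (27, 'bb')
  13 → (13, 'bcaaacbaddabdabb')
  14 → (24, 'bdabb')
  15 → (14, 'caaacbaddabdabb')
  16 → (18, 'cbaddabdabb')
  17 → (4, 'cccdadaadbcaaacbaddabdabb')
  18 → (5, 'ccdadaadbcaaacbaddabdabb')
  19 → (6, 'cdadaadbcaaacbaddabdabb')
  20 → (2, 'cdcccdadaadbcaaacbaddabdabb')
  21 → (9, 'daadbcaaacbaddabdabb')
  22 → (25, 'dabb')
  23 → (22, 'dabdabb')
  24 → (0, 'dacdcccdadaadbcaaacbaddabdabb')
  25 → (7, 'dadaadbcaaacbaddabdabb')
  26 → (12, 'dbcaaacbaddabdabb')
  27 → (3, 'dcccdadaadbcaaacbaddabdabb')
  28 → (21, 'ddabdabb')

[15, 16, 10, 26, 23, 17, 1, 8, 11, 20, 28, 19, 27, 13, 24, 14, 18, 4, 5, 6, 2, 9, 25, 22, 0, 7, 12, 3, 21]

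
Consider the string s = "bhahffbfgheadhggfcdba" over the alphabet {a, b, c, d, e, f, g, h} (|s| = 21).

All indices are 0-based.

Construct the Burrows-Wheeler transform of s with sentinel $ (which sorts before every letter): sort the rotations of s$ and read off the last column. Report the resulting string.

abehdf$fcahfghbghfbgad

rank  rotation                last
    0  $bhahffbfgheadhggfcdba  a
    1  a$bhahffbfgheadhggfcdb  b
    2  adhggfcdba$bhahffbfghe  e
    3  ahffbfgheadhggfcdba$bh  h
    4  ba$bhahffbfgheadhggfcd  d
    5  bfgheadhggfcdba$bhahff  f
    6  bhahffbfgheadhggfcdba$  $
    7  cdba$bhahffbfgheadhggf  f
    8  dba$bhahffbfgheadhggfc  c
    9  dhggfcdba$bhahffbfghea  a
   10  eadhggfcdba$bhahffbfgh  h
   11  fbfgheadhggfcdba$bhahf  f
   12  fcdba$bhahffbfgheadhgg  g
   13  ffbfgheadhggfcdba$bhah  h
   14  fgheadhggfcdba$bhahffb  b
   15  gfcdba$bhahffbfgheadhg  g
   16  ggfcdba$bhahffbfgheadh  h
   17  gheadhggfcdba$bhahffbf  f
   18  hahffbfgheadhggfcdba$b  b
   19  headhggfcdba$bhahffbfg  g
   20  hffbfgheadhggfcdba$bha  a
   21  hggfcdba$bhahffbfghead  d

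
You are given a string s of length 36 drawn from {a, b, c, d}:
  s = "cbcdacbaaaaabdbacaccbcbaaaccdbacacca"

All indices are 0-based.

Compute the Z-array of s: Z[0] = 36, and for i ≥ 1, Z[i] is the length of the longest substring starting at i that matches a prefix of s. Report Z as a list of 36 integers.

Z[0]=36
i=1: fresh scan; Z[1]=0
i=2: fresh scan; Z[2]=1 grow→box=[2,3)
i=3: fresh scan; Z[3]=0
i=4: fresh scan; Z[4]=0
i=5: fresh scan; Z[5]=2 grow→box=[5,7)
i=6: min(r-i=1, Z[1]=0)=0; Z[6]=0
i=7: fresh scan; Z[7]=0
i=8: fresh scan; Z[8]=0
i=9: fresh scan; Z[9]=0
i=10: fresh scan; Z[10]=0
i=11: fresh scan; Z[11]=0
i=12: fresh scan; Z[12]=0
i=13: fresh scan; Z[13]=0
i=14: fresh scan; Z[14]=0
i=15: fresh scan; Z[15]=0
i=16: fresh scan; Z[16]=1 grow→box=[16,17)
i=17: fresh scan; Z[17]=0
i=18: fresh scan; Z[18]=1 grow→box=[18,19)
i=19: fresh scan; Z[19]=3 grow→box=[19,22)
i=20: min(r-i=2, Z[1]=0)=0; Z[20]=0
i=21: min(r-i=1, Z[2]=1)=1; Z[21]=2 grow→box=[21,23)
i=22: min(r-i=1, Z[1]=0)=0; Z[22]=0
i=23: fresh scan; Z[23]=0
i=24: fresh scan; Z[24]=0
i=25: fresh scan; Z[25]=0
i=26: fresh scan; Z[26]=1 grow→box=[26,27)
i=27: fresh scan; Z[27]=1 grow→box=[27,28)
i=28: fresh scan; Z[28]=0
i=29: fresh scan; Z[29]=0
i=30: fresh scan; Z[30]=0
i=31: fresh scan; Z[31]=1 grow→box=[31,32)
i=32: fresh scan; Z[32]=0
i=33: fresh scan; Z[33]=1 grow→box=[33,34)
i=34: fresh scan; Z[34]=1 grow→box=[34,35)
i=35: fresh scan; Z[35]=0

[36, 0, 1, 0, 0, 2, 0, 0, 0, 0, 0, 0, 0, 0, 0, 0, 1, 0, 1, 3, 0, 2, 0, 0, 0, 0, 1, 1, 0, 0, 0, 1, 0, 1, 1, 0]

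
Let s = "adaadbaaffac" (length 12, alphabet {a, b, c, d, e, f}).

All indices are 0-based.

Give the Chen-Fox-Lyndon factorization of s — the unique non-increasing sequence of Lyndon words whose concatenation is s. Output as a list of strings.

["ad", "aadbaaffac"]

emit factor 1: 'ad' (i=0, period=2)
emit factor 2: 'aadbaaffac' (i=2, period=10)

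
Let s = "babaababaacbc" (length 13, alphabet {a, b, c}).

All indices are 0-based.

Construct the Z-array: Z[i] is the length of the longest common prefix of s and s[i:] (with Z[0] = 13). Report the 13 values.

Z[0]=13
i=1: fresh scan; Z[1]=0
i=2: fresh scan; Z[2]=2 extend→box=[2,4)
i=3: min(r-i=1, Z[1]=0)=0; Z[3]=0
i=4: fresh scan; Z[4]=0
i=5: fresh scan; Z[5]=5 extend→box=[5,10)
i=6: min(r-i=4, Z[1]=0)=0; Z[6]=0
i=7: min(r-i=3, Z[2]=2)=2; Z[7]=2
i=8: min(r-i=2, Z[3]=0)=0; Z[8]=0
i=9: min(r-i=1, Z[4]=0)=0; Z[9]=0
i=10: fresh scan; Z[10]=0
i=11: fresh scan; Z[11]=1 extend→box=[11,12)
i=12: fresh scan; Z[12]=0

[13, 0, 2, 0, 0, 5, 0, 2, 0, 0, 0, 1, 0]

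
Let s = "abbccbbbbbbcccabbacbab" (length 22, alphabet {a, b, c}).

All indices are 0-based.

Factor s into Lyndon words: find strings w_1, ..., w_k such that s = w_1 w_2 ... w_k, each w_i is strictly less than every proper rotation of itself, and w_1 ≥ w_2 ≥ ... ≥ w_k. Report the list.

emit factor 1: 'abbccbbbbbbccc' (i=0, period=14)
emit factor 2: 'abbacb' (i=14, period=6)
emit factor 3: 'ab' (i=20, period=2)

["abbccbbbbbbccc", "abbacb", "ab"]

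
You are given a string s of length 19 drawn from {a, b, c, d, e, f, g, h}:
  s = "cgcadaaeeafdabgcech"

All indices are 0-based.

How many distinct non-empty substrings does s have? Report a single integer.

177

rank→(start, suffix):
  0 → (5, 'aaeeafdabgcech')
  1 → (12, 'abgcech')
  2 → (3, 'adaaeeafdabgcech')
  3 → (6, 'aeeafdabgcech')
  4 → (9, 'afdabgcech')
  5 → (13, 'bgcech')
  6 → (2, 'cadaaeeafdabgcech')
  7 → (15, 'cech')
  8 → (0, 'cgcadaaeeafdabgcech')
  9 → (17, 'ch')
  10 → (4, 'daaeeafdabgcech')
  11 → (11, 'dabgcech')
  12 → (8, 'eafdabgcech')
  13 → (16, 'ech')
  14 → (7, 'eeafdabgcech')
  15 → (10, 'fdabgcech')
  16 → (1, 'gcadaaeeafdabgcech')
  17 → (14, 'gcech')
  18 → (18, 'h')

SA = [5, 12, 3, 6, 9, 13, 2, 15, 0, 17, 4, 11, 8, 16, 7, 10, 1, 14, 18]
rank  pair      lcp
   1  s[5:],s[12:]  1  'a'
   2  s[12:],s[3:]  1  'a'
   3  s[3:],s[6:]  1  'a'
   4  s[6:],s[9:]  1  'a'
   5  s[9:],s[13:]  0  ''
   6  s[13:],s[2:]  0  ''
   7  s[2:],s[15:]  1  'c'
   8  s[15:],s[0:]  1  'c'
   9  s[0:],s[17:]  1  'c'
  10  s[17:],s[4:]  0  ''
  11  s[4:],s[11:]  2  'da'
  12  s[11:],s[8:]  0  ''
  13  s[8:],s[16:]  1  'e'
  14  s[16:],s[7:]  1  'e'
  15  s[7:],s[10:]  0  ''
  16  s[10:],s[1:]  0  ''
  17  s[1:],s[14:]  2  'gc'
  18  s[14:],s[18:]  0  ''

n(n+1)/2 = 19·20/2 = 190
Σ LCP = 0 + 1 + 1 + 1 + 1 + 0 + 0 + 1 + 1 + 1 + 0 + 2 + 0 + 1 + 1 + 0 + 0 + 2 + 0 = 13
distinct = 190 − 13 = 177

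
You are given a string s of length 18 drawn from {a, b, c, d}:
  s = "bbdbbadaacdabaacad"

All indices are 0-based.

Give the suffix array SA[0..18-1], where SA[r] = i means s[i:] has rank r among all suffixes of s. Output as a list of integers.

rank→(start, suffix):
  0 → (13, 'aacad')
  1 → (7, 'aacdabaacad')
  2 → (11, 'abaacad')
  3 → (14, 'acad')
  4 → (8, 'acdabaacad')
  5 → (16, 'ad')
  6 → (5, 'adaacdabaacad')
  7 → (12, 'baacad')
  8 → (4, 'badaacdabaacad')
  9 → (3, 'bbadaacdabaacad')
  10 → (0, 'bbdbbadaacdabaacad')
  11 → (1, 'bdbbadaacdabaacad')
  12 → (15, 'cad')
  13 → (9, 'cdabaacad')
  14 → (17, 'd')
  15 → (6, 'daacdabaacad')
  16 → (10, 'dabaacad')
  17 → (2, 'dbbadaacdabaacad')

[13, 7, 11, 14, 8, 16, 5, 12, 4, 3, 0, 1, 15, 9, 17, 6, 10, 2]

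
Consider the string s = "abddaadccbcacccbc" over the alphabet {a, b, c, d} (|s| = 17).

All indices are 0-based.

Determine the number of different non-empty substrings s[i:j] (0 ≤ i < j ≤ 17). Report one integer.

133

sorted suffixes:
  #0 SA[0]=4  'aadccbcacccbc'
  #1 SA[1]=0  'abddaadccbcacccbc'
  #2 SA[2]=11  'acccbc'
  #3 SA[3]=5  'adccbcacccbc'
  #4 SA[4]=15  'bc'
  #5 SA[5]=9  'bcacccbc'
  #6 SA[6]=1  'bddaadccbcacccbc'
  #7 SA[7]=16  'c'
  #8 SA[8]=10  'cacccbc'
  #9 SA[9]=14  'cbc'
  #10 SA[10]=8  'cbcacccbc'
  #11 SA[11]=13  'ccbc'
  #12 SA[12]=7  'ccbcacccbc'
  #13 SA[13]=12  'cccbc'
  #14 SA[14]=3  'daadccbcacccbc'
  #15 SA[15]=6  'dccbcacccbc'
  #16 SA[16]=2  'ddaadccbcacccbc'

SA = [4, 0, 11, 5, 15, 9, 1, 16, 10, 14, 8, 13, 7, 12, 3, 6, 2]
[i] adj suffixes → lcp
  [1] 4/0 → 1 ('a')
  [2] 0/11 → 1 ('a')
  [3] 11/5 → 1 ('a')
  [4] 5/15 → 0 ('')
  [5] 15/9 → 2 ('bc')
  [6] 9/1 → 1 ('b')
  [7] 1/16 → 0 ('')
  [8] 16/10 → 1 ('c')
  [9] 10/14 → 1 ('c')
  [10] 14/8 → 3 ('cbc')
  [11] 8/13 → 1 ('c')
  [12] 13/7 → 4 ('ccbc')
  [13] 7/12 → 2 ('cc')
  [14] 12/3 → 0 ('')
  [15] 3/6 → 1 ('d')
  [16] 6/2 → 1 ('d')

n(n+1)/2 = 17·18/2 = 153
Σ LCP = 0 + 1 + 1 + 1 + 0 + 2 + 1 + 0 + 1 + 1 + 3 + 1 + 4 + 2 + 0 + 1 + 1 = 20
distinct = 153 − 20 = 133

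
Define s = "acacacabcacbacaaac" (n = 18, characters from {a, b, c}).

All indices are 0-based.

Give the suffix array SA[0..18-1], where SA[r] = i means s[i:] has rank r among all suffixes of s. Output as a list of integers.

sorted suffixes:
  #0 SA[0]=14  'aaac'
  #1 SA[1]=15  'aac'
  #2 SA[2]=6  'abcacbacaaac'
  #3 SA[3]=16  'ac'
  #4 SA[4]=12  'acaaac'
  #5 SA[5]=4  'acabcacbacaaac'
  #6 SA[6]=2  'acacabcacbacaaac'
  #7 SA[7]=0  'acacacabcacbacaaac'
  #8 SA[8]=9  'acbacaaac'
  #9 SA[9]=11  'bacaaac'
  #10 SA[10]=7  'bcacbacaaac'
  #11 SA[11]=17  'c'
  #12 SA[12]=13  'caaac'
  #13 SA[13]=5  'cabcacbacaaac'
  #14 SA[14]=3  'cacabcacbacaaac'
  #15 SA[15]=1  'cacacabcacbacaaac'
  #16 SA[16]=8  'cacbacaaac'
  #17 SA[17]=10  'cbacaaac'

[14, 15, 6, 16, 12, 4, 2, 0, 9, 11, 7, 17, 13, 5, 3, 1, 8, 10]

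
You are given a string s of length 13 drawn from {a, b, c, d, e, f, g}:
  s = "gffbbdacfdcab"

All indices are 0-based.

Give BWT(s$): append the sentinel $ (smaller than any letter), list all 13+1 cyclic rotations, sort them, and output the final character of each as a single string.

bcdafbdabffcg$

rank  rotation        last
    0  $gffbbdacfdcab  b
    1  ab$gffbbdacfdc  c
    2  acfdcab$gffbbd  d
    3  b$gffbbdacfdca  a
    4  bbdacfdcab$gff  f
    5  bdacfdcab$gffb  b
    6  cab$gffbbdacfd  d
    7  cfdcab$gffbbda  a
    8  dacfdcab$gffbb  b
    9  dcab$gffbbdacf  f
   10  fbbdacfdcab$gf  f
   11  fdcab$gffbbdac  c
   12  ffbbdacfdcab$g  g
   13  gffbbdacfdcab$  $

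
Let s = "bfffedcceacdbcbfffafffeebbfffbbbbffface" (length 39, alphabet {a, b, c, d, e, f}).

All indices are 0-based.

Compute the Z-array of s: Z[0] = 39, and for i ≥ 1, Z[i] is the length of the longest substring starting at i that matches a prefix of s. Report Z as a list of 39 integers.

Z[0]=39
i=1: fresh scan; Z[1]=0
i=2: fresh scan; Z[2]=0
i=3: fresh scan; Z[3]=0
i=4: fresh scan; Z[4]=0
i=5: fresh scan; Z[5]=0
i=6: fresh scan; Z[6]=0
i=7: fresh scan; Z[7]=0
i=8: fresh scan; Z[8]=0
i=9: fresh scan; Z[9]=0
i=10: fresh scan; Z[10]=0
i=11: fresh scan; Z[11]=0
i=12: fresh scan; Z[12]=1 extend→box=[12,13)
i=13: fresh scan; Z[13]=0
i=14: fresh scan; Z[14]=4 extend→box=[14,18)
i=15: min(r-i=3, Z[1]=0)=0; Z[15]=0
i=16: min(r-i=2, Z[2]=0)=0; Z[16]=0
i=17: min(r-i=1, Z[3]=0)=0; Z[17]=0
i=18: fresh scan; Z[18]=0
i=19: fresh scan; Z[19]=0
i=20: fresh scan; Z[20]=0
i=21: fresh scan; Z[21]=0
i=22: fresh scan; Z[22]=0
i=23: fresh scan; Z[23]=0
i=24: fresh scan; Z[24]=1 extend→box=[24,25)
i=25: fresh scan; Z[25]=4 extend→box=[25,29)
i=26: min(r-i=3, Z[1]=0)=0; Z[26]=0
i=27: min(r-i=2, Z[2]=0)=0; Z[27]=0
i=28: min(r-i=1, Z[3]=0)=0; Z[28]=0
i=29: fresh scan; Z[29]=1 extend→box=[29,30)
i=30: fresh scan; Z[30]=1 extend→box=[30,31)
i=31: fresh scan; Z[31]=1 extend→box=[31,32)
i=32: fresh scan; Z[32]=4 extend→box=[32,36)
i=33: min(r-i=3, Z[1]=0)=0; Z[33]=0
i=34: min(r-i=2, Z[2]=0)=0; Z[34]=0
i=35: min(r-i=1, Z[3]=0)=0; Z[35]=0
i=36: fresh scan; Z[36]=0
i=37: fresh scan; Z[37]=0
i=38: fresh scan; Z[38]=0

[39, 0, 0, 0, 0, 0, 0, 0, 0, 0, 0, 0, 1, 0, 4, 0, 0, 0, 0, 0, 0, 0, 0, 0, 1, 4, 0, 0, 0, 1, 1, 1, 4, 0, 0, 0, 0, 0, 0]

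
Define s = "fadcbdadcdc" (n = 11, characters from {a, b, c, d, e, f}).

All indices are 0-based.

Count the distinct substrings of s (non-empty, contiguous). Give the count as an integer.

56

rank | idx | suffix
   0 |   1 | adcbdadcdc
   1 |   6 | adcdc
   2 |   4 | bdadcdc
   3 |  10 | c
   4 |   3 | cbdadcdc
   5 |   8 | cdc
   6 |   5 | dadcdc
   7 |   9 | dc
   8 |   2 | dcbdadcdc
   9 |   7 | dcdc
  10 |   0 | fadcbdadcdc

SA = [1, 6, 4, 10, 3, 8, 5, 9, 2, 7, 0]
i: (SA[i-1],SA[i]) lcp shared
  1: (1,6) 3 'adc'
  2: (6,4) 0 ''
  3: (4,10) 0 ''
  4: (10,3) 1 'c'
  5: (3,8) 1 'c'
  6: (8,5) 0 ''
  7: (5,9) 1 'd'
  8: (9,2) 2 'dc'
  9: (2,7) 2 'dc'
  10: (7,0) 0 ''

n(n+1)/2 = 11·12/2 = 66
Σ LCP = 0 + 3 + 0 + 0 + 1 + 1 + 0 + 1 + 2 + 2 + 0 = 10
distinct = 66 − 10 = 56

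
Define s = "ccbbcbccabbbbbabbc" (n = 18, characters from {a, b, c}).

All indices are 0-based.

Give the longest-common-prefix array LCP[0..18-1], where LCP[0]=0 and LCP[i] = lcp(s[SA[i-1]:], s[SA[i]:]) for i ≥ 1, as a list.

[0, 3, 0, 1, 2, 3, 4, 2, 3, 1, 2, 2, 0, 1, 1, 2, 1, 2]

sorted suffixes:
  #0 SA[0]=8  'abbbbbabbc'
  #1 SA[1]=14  'abbc'
  #2 SA[2]=13  'babbc'
  #3 SA[3]=12  'bbabbc'
  #4 SA[4]=11  'bbbabbc'
  #5 SA[5]=10  'bbbbabbc'
  #6 SA[6]=9  'bbbbbabbc'
  #7 SA[7]=15  'bbc'
  #8 SA[8]=2  'bbcbccabbbbbabbc'
  #9 SA[9]=16  'bc'
  #10 SA[10]=3  'bcbccabbbbbabbc'
  #11 SA[11]=5  'bccabbbbbabbc'
  #12 SA[12]=17  'c'
  #13 SA[13]=7  'cabbbbbabbc'
  #14 SA[14]=1  'cbbcbccabbbbbabbc'
  #15 SA[15]=4  'cbccabbbbbabbc'
  #16 SA[16]=6  'ccabbbbbabbc'
  #17 SA[17]=0  'ccbbcbccabbbbbabbc'

SA = [8, 14, 13, 12, 11, 10, 9, 15, 2, 16, 3, 5, 17, 7, 1, 4, 6, 0]
rank  pair      lcp
   1  s[8:],s[14:]  3  'abb'
   2  s[14:],s[13:]  0  ''
   3  s[13:],s[12:]  1  'b'
   4  s[12:],s[11:]  2  'bb'
   5  s[11:],s[10:]  3  'bbb'
   6  s[10:],s[9:]  4  'bbbb'
   7  s[9:],s[15:]  2  'bb'
   8  s[15:],s[2:]  3  'bbc'
   9  s[2:],s[16:]  1  'b'
  10  s[16:],s[3:]  2  'bc'
  11  s[3:],s[5:]  2  'bc'
  12  s[5:],s[17:]  0  ''
  13  s[17:],s[7:]  1  'c'
  14  s[7:],s[1:]  1  'c'
  15  s[1:],s[4:]  2  'cb'
  16  s[4:],s[6:]  1  'c'
  17  s[6:],s[0:]  2  'cc'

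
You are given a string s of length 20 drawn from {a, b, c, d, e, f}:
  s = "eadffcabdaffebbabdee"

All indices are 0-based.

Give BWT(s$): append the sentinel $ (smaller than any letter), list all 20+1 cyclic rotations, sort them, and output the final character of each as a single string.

rank  rotation               last
    0  $eadffcabdaffebbabdee  e
    1  abdaffebbabdee$eadffc  c
    2  abdee$eadffcabdaffebb  b
    3  adffcabdaffebbabdee$e  e
    4  affebbabdee$eadffcabd  d
    5  babdee$eadffcabdaffeb  b
    6  bbabdee$eadffcabdaffe  e
    7  bdaffebbabdee$eadffca  a
    8  bdee$eadffcabdaffebba  a
    9  cabdaffebbabdee$eadff  f
   10  daffebbabdee$eadffcab  b
   11  dee$eadffcabdaffebbab  b
   12  dffcabdaffebbabdee$ea  a
   13  e$eadffcabdaffebbabde  e
   14  eadffcabdaffebbabdee$  $
   15  ebbabdee$eadffcabdaff  f
   16  ee$eadffcabdaffebbabd  d
   17  fcabdaffebbabdee$eadf  f
   18  febbabdee$eadffcabdaf  f
   19  ffcabdaffebbabdee$ead  d
   20  ffebbabdee$eadffcabda  a

ecbedbeaafbbae$fdffda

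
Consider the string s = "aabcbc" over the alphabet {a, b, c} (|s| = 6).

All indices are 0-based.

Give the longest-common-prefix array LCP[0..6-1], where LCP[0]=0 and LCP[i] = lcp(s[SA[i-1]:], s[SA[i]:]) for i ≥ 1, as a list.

[0, 1, 0, 2, 0, 1]

rank→(start, suffix):
  0 → (0, 'aabcbc')
  1 → (1, 'abcbc')
  2 → (4, 'bc')
  3 → (2, 'bcbc')
  4 → (5, 'c')
  5 → (3, 'cbc')

SA = [0, 1, 4, 2, 5, 3]
[i] adj suffixes → lcp
  [1] 0/1 → 1 ('a')
  [2] 1/4 → 0 ('')
  [3] 4/2 → 2 ('bc')
  [4] 2/5 → 0 ('')
  [5] 5/3 → 1 ('c')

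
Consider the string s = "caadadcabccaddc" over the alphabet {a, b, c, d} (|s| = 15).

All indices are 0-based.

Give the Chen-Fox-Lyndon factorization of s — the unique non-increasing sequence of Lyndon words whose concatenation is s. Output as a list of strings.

["c", "aadadcabccaddc"]

emit factor 1: 'c' (i=0, period=1)
emit factor 2: 'aadadcabccaddc' (i=1, period=14)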